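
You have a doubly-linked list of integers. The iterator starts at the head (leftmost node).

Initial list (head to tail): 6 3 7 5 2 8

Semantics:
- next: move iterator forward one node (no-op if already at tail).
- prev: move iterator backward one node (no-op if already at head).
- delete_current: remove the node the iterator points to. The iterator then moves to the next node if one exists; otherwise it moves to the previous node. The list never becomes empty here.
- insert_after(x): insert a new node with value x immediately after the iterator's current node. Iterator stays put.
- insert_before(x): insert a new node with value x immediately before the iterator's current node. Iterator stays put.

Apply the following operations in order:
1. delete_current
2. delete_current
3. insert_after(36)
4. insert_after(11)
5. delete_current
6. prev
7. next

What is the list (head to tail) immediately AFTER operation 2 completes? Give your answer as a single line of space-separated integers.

After 1 (delete_current): list=[3, 7, 5, 2, 8] cursor@3
After 2 (delete_current): list=[7, 5, 2, 8] cursor@7

Answer: 7 5 2 8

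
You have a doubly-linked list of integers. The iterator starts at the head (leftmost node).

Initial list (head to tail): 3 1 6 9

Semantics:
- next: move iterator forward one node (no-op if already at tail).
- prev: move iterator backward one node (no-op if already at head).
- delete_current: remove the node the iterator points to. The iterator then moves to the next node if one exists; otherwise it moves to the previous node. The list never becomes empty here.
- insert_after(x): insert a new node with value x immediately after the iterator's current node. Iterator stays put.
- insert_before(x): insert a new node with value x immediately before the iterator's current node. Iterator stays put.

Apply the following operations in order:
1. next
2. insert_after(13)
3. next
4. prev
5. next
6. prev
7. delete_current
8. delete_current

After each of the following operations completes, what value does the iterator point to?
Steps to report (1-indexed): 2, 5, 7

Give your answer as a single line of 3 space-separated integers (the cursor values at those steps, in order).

Answer: 1 13 13

Derivation:
After 1 (next): list=[3, 1, 6, 9] cursor@1
After 2 (insert_after(13)): list=[3, 1, 13, 6, 9] cursor@1
After 3 (next): list=[3, 1, 13, 6, 9] cursor@13
After 4 (prev): list=[3, 1, 13, 6, 9] cursor@1
After 5 (next): list=[3, 1, 13, 6, 9] cursor@13
After 6 (prev): list=[3, 1, 13, 6, 9] cursor@1
After 7 (delete_current): list=[3, 13, 6, 9] cursor@13
After 8 (delete_current): list=[3, 6, 9] cursor@6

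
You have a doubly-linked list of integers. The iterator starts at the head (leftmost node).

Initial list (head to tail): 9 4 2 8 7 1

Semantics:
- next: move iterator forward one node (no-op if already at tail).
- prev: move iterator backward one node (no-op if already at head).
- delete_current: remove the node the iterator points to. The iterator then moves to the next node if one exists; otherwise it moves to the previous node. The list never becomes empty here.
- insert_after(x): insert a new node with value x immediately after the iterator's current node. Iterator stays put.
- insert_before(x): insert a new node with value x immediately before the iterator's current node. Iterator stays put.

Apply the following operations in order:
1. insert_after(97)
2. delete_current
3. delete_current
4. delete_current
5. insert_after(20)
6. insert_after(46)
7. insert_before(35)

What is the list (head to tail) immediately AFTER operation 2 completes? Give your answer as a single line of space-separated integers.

Answer: 97 4 2 8 7 1

Derivation:
After 1 (insert_after(97)): list=[9, 97, 4, 2, 8, 7, 1] cursor@9
After 2 (delete_current): list=[97, 4, 2, 8, 7, 1] cursor@97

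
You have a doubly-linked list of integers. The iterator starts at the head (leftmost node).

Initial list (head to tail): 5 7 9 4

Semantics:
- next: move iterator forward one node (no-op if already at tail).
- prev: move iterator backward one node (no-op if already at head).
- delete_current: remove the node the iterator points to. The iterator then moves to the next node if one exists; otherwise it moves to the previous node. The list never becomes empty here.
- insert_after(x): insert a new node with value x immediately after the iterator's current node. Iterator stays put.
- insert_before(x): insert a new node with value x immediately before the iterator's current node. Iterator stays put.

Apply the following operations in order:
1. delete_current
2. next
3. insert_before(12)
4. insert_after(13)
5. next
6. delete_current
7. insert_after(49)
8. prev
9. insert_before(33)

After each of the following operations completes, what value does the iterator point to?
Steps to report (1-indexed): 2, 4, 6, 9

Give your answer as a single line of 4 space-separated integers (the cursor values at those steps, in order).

After 1 (delete_current): list=[7, 9, 4] cursor@7
After 2 (next): list=[7, 9, 4] cursor@9
After 3 (insert_before(12)): list=[7, 12, 9, 4] cursor@9
After 4 (insert_after(13)): list=[7, 12, 9, 13, 4] cursor@9
After 5 (next): list=[7, 12, 9, 13, 4] cursor@13
After 6 (delete_current): list=[7, 12, 9, 4] cursor@4
After 7 (insert_after(49)): list=[7, 12, 9, 4, 49] cursor@4
After 8 (prev): list=[7, 12, 9, 4, 49] cursor@9
After 9 (insert_before(33)): list=[7, 12, 33, 9, 4, 49] cursor@9

Answer: 9 9 4 9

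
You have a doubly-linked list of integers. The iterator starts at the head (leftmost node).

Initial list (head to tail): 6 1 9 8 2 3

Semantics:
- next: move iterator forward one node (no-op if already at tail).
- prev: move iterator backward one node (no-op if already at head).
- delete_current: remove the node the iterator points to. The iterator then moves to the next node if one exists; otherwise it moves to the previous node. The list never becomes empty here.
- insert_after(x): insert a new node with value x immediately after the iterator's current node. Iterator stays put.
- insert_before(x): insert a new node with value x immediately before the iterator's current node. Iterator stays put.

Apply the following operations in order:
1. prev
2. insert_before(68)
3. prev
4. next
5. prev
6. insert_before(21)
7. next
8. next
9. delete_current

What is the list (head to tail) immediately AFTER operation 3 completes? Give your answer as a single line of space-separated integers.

After 1 (prev): list=[6, 1, 9, 8, 2, 3] cursor@6
After 2 (insert_before(68)): list=[68, 6, 1, 9, 8, 2, 3] cursor@6
After 3 (prev): list=[68, 6, 1, 9, 8, 2, 3] cursor@68

Answer: 68 6 1 9 8 2 3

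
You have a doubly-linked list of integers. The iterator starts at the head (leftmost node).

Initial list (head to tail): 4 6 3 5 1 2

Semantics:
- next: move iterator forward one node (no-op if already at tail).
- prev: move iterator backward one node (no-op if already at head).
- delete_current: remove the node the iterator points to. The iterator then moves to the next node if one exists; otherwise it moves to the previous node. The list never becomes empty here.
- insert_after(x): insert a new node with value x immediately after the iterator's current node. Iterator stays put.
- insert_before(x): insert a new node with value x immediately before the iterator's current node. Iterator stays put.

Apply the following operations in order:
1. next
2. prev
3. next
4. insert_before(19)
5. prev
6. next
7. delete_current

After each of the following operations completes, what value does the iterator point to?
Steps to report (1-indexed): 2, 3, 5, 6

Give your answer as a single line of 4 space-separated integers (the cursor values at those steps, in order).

After 1 (next): list=[4, 6, 3, 5, 1, 2] cursor@6
After 2 (prev): list=[4, 6, 3, 5, 1, 2] cursor@4
After 3 (next): list=[4, 6, 3, 5, 1, 2] cursor@6
After 4 (insert_before(19)): list=[4, 19, 6, 3, 5, 1, 2] cursor@6
After 5 (prev): list=[4, 19, 6, 3, 5, 1, 2] cursor@19
After 6 (next): list=[4, 19, 6, 3, 5, 1, 2] cursor@6
After 7 (delete_current): list=[4, 19, 3, 5, 1, 2] cursor@3

Answer: 4 6 19 6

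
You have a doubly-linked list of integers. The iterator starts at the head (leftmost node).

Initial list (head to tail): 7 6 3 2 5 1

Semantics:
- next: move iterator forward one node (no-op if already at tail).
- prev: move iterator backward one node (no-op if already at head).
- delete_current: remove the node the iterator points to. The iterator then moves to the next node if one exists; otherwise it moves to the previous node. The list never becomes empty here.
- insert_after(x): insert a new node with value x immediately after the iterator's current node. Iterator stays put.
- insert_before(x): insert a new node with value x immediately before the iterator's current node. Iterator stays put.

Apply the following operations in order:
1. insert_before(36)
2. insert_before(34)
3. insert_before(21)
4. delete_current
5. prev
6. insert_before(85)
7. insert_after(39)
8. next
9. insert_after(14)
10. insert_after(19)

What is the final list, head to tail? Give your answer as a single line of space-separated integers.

After 1 (insert_before(36)): list=[36, 7, 6, 3, 2, 5, 1] cursor@7
After 2 (insert_before(34)): list=[36, 34, 7, 6, 3, 2, 5, 1] cursor@7
After 3 (insert_before(21)): list=[36, 34, 21, 7, 6, 3, 2, 5, 1] cursor@7
After 4 (delete_current): list=[36, 34, 21, 6, 3, 2, 5, 1] cursor@6
After 5 (prev): list=[36, 34, 21, 6, 3, 2, 5, 1] cursor@21
After 6 (insert_before(85)): list=[36, 34, 85, 21, 6, 3, 2, 5, 1] cursor@21
After 7 (insert_after(39)): list=[36, 34, 85, 21, 39, 6, 3, 2, 5, 1] cursor@21
After 8 (next): list=[36, 34, 85, 21, 39, 6, 3, 2, 5, 1] cursor@39
After 9 (insert_after(14)): list=[36, 34, 85, 21, 39, 14, 6, 3, 2, 5, 1] cursor@39
After 10 (insert_after(19)): list=[36, 34, 85, 21, 39, 19, 14, 6, 3, 2, 5, 1] cursor@39

Answer: 36 34 85 21 39 19 14 6 3 2 5 1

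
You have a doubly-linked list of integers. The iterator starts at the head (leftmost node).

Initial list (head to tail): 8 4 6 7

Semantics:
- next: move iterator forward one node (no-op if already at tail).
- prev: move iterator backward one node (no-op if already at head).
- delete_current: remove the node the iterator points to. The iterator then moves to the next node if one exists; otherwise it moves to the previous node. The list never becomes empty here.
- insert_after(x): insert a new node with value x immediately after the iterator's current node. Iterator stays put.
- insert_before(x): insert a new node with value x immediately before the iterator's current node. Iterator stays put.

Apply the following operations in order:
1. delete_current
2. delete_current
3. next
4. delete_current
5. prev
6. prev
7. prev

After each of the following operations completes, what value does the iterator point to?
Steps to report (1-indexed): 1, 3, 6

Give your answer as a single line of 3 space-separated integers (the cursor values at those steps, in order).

After 1 (delete_current): list=[4, 6, 7] cursor@4
After 2 (delete_current): list=[6, 7] cursor@6
After 3 (next): list=[6, 7] cursor@7
After 4 (delete_current): list=[6] cursor@6
After 5 (prev): list=[6] cursor@6
After 6 (prev): list=[6] cursor@6
After 7 (prev): list=[6] cursor@6

Answer: 4 7 6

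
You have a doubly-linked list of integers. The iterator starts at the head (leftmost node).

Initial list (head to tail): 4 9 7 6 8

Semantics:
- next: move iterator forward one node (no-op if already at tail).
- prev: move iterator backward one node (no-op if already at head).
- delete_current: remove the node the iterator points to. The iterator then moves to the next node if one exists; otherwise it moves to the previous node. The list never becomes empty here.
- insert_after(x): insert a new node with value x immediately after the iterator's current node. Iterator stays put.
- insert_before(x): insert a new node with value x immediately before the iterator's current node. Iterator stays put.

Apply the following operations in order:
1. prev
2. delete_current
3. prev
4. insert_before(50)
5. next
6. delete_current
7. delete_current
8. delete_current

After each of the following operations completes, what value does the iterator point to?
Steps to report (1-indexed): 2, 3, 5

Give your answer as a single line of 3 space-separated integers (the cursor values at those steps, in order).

Answer: 9 9 7

Derivation:
After 1 (prev): list=[4, 9, 7, 6, 8] cursor@4
After 2 (delete_current): list=[9, 7, 6, 8] cursor@9
After 3 (prev): list=[9, 7, 6, 8] cursor@9
After 4 (insert_before(50)): list=[50, 9, 7, 6, 8] cursor@9
After 5 (next): list=[50, 9, 7, 6, 8] cursor@7
After 6 (delete_current): list=[50, 9, 6, 8] cursor@6
After 7 (delete_current): list=[50, 9, 8] cursor@8
After 8 (delete_current): list=[50, 9] cursor@9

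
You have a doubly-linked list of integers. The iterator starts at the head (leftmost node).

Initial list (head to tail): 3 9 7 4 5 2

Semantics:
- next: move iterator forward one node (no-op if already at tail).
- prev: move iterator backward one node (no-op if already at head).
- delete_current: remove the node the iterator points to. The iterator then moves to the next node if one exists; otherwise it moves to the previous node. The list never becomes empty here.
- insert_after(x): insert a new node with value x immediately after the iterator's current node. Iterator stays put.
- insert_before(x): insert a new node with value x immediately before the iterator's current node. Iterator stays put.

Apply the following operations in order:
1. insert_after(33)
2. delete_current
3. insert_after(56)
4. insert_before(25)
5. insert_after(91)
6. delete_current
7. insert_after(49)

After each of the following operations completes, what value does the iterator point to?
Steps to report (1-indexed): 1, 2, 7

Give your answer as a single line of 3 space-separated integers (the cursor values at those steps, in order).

After 1 (insert_after(33)): list=[3, 33, 9, 7, 4, 5, 2] cursor@3
After 2 (delete_current): list=[33, 9, 7, 4, 5, 2] cursor@33
After 3 (insert_after(56)): list=[33, 56, 9, 7, 4, 5, 2] cursor@33
After 4 (insert_before(25)): list=[25, 33, 56, 9, 7, 4, 5, 2] cursor@33
After 5 (insert_after(91)): list=[25, 33, 91, 56, 9, 7, 4, 5, 2] cursor@33
After 6 (delete_current): list=[25, 91, 56, 9, 7, 4, 5, 2] cursor@91
After 7 (insert_after(49)): list=[25, 91, 49, 56, 9, 7, 4, 5, 2] cursor@91

Answer: 3 33 91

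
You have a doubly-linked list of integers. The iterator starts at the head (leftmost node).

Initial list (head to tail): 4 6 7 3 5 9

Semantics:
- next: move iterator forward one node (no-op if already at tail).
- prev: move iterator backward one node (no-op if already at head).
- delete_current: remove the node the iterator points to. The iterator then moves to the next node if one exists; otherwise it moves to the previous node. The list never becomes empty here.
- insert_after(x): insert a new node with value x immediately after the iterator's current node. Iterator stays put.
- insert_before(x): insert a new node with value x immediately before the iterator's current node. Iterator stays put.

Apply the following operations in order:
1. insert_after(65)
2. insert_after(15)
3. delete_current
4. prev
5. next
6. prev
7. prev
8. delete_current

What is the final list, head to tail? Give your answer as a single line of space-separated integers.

Answer: 65 6 7 3 5 9

Derivation:
After 1 (insert_after(65)): list=[4, 65, 6, 7, 3, 5, 9] cursor@4
After 2 (insert_after(15)): list=[4, 15, 65, 6, 7, 3, 5, 9] cursor@4
After 3 (delete_current): list=[15, 65, 6, 7, 3, 5, 9] cursor@15
After 4 (prev): list=[15, 65, 6, 7, 3, 5, 9] cursor@15
After 5 (next): list=[15, 65, 6, 7, 3, 5, 9] cursor@65
After 6 (prev): list=[15, 65, 6, 7, 3, 5, 9] cursor@15
After 7 (prev): list=[15, 65, 6, 7, 3, 5, 9] cursor@15
After 8 (delete_current): list=[65, 6, 7, 3, 5, 9] cursor@65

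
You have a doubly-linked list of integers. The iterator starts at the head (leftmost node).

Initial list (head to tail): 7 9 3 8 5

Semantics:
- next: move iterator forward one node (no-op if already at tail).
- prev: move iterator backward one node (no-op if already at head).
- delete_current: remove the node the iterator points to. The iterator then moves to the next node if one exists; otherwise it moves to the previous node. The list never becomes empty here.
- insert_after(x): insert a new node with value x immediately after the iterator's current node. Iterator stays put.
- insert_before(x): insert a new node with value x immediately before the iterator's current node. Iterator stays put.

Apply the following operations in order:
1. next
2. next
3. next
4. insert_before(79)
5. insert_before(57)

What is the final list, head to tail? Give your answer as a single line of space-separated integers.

After 1 (next): list=[7, 9, 3, 8, 5] cursor@9
After 2 (next): list=[7, 9, 3, 8, 5] cursor@3
After 3 (next): list=[7, 9, 3, 8, 5] cursor@8
After 4 (insert_before(79)): list=[7, 9, 3, 79, 8, 5] cursor@8
After 5 (insert_before(57)): list=[7, 9, 3, 79, 57, 8, 5] cursor@8

Answer: 7 9 3 79 57 8 5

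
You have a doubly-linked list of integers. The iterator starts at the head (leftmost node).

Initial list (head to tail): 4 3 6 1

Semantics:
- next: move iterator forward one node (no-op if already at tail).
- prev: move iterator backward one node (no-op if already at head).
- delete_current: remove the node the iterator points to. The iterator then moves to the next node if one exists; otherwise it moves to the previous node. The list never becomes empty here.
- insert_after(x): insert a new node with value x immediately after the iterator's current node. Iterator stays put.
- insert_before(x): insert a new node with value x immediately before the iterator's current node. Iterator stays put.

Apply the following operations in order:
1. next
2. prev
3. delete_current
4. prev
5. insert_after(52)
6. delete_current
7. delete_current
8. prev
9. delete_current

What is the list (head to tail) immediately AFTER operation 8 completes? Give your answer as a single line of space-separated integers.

Answer: 6 1

Derivation:
After 1 (next): list=[4, 3, 6, 1] cursor@3
After 2 (prev): list=[4, 3, 6, 1] cursor@4
After 3 (delete_current): list=[3, 6, 1] cursor@3
After 4 (prev): list=[3, 6, 1] cursor@3
After 5 (insert_after(52)): list=[3, 52, 6, 1] cursor@3
After 6 (delete_current): list=[52, 6, 1] cursor@52
After 7 (delete_current): list=[6, 1] cursor@6
After 8 (prev): list=[6, 1] cursor@6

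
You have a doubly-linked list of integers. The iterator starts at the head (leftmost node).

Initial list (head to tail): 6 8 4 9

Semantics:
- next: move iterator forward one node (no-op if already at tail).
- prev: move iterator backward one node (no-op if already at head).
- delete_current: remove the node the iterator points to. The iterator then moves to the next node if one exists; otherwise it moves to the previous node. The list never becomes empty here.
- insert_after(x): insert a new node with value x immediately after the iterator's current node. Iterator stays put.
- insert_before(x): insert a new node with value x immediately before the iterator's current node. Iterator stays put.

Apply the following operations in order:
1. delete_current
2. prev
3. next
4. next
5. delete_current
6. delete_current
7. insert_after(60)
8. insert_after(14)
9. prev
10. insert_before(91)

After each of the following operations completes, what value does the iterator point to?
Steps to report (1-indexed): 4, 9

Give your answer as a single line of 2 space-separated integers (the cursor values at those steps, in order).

Answer: 9 8

Derivation:
After 1 (delete_current): list=[8, 4, 9] cursor@8
After 2 (prev): list=[8, 4, 9] cursor@8
After 3 (next): list=[8, 4, 9] cursor@4
After 4 (next): list=[8, 4, 9] cursor@9
After 5 (delete_current): list=[8, 4] cursor@4
After 6 (delete_current): list=[8] cursor@8
After 7 (insert_after(60)): list=[8, 60] cursor@8
After 8 (insert_after(14)): list=[8, 14, 60] cursor@8
After 9 (prev): list=[8, 14, 60] cursor@8
After 10 (insert_before(91)): list=[91, 8, 14, 60] cursor@8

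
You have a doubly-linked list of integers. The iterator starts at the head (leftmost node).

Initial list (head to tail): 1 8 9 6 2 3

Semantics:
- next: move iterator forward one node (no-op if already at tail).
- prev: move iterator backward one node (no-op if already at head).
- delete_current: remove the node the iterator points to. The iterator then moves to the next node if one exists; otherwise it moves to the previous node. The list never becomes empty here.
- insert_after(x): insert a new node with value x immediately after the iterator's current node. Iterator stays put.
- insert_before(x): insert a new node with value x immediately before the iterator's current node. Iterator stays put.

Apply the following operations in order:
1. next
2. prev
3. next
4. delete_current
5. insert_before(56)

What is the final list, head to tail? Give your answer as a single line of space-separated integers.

Answer: 1 56 9 6 2 3

Derivation:
After 1 (next): list=[1, 8, 9, 6, 2, 3] cursor@8
After 2 (prev): list=[1, 8, 9, 6, 2, 3] cursor@1
After 3 (next): list=[1, 8, 9, 6, 2, 3] cursor@8
After 4 (delete_current): list=[1, 9, 6, 2, 3] cursor@9
After 5 (insert_before(56)): list=[1, 56, 9, 6, 2, 3] cursor@9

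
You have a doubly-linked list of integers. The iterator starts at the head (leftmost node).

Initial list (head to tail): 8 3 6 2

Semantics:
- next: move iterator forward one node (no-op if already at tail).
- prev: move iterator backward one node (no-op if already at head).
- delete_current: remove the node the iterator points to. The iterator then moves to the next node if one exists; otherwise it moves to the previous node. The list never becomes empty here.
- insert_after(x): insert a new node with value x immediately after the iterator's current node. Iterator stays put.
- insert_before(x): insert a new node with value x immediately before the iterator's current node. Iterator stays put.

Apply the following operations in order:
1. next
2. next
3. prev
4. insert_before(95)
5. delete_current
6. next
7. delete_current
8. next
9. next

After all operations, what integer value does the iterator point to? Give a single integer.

Answer: 6

Derivation:
After 1 (next): list=[8, 3, 6, 2] cursor@3
After 2 (next): list=[8, 3, 6, 2] cursor@6
After 3 (prev): list=[8, 3, 6, 2] cursor@3
After 4 (insert_before(95)): list=[8, 95, 3, 6, 2] cursor@3
After 5 (delete_current): list=[8, 95, 6, 2] cursor@6
After 6 (next): list=[8, 95, 6, 2] cursor@2
After 7 (delete_current): list=[8, 95, 6] cursor@6
After 8 (next): list=[8, 95, 6] cursor@6
After 9 (next): list=[8, 95, 6] cursor@6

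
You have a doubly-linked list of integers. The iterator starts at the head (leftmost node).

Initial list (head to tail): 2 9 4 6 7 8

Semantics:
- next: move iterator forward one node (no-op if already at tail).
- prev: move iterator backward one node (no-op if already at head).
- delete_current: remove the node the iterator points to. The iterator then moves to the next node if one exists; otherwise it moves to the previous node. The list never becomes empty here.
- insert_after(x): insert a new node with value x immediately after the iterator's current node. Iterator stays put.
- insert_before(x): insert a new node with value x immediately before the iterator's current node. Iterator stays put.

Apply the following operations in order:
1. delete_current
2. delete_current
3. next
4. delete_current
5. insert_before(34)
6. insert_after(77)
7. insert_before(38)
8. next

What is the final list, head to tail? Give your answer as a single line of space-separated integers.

Answer: 4 34 38 7 77 8

Derivation:
After 1 (delete_current): list=[9, 4, 6, 7, 8] cursor@9
After 2 (delete_current): list=[4, 6, 7, 8] cursor@4
After 3 (next): list=[4, 6, 7, 8] cursor@6
After 4 (delete_current): list=[4, 7, 8] cursor@7
After 5 (insert_before(34)): list=[4, 34, 7, 8] cursor@7
After 6 (insert_after(77)): list=[4, 34, 7, 77, 8] cursor@7
After 7 (insert_before(38)): list=[4, 34, 38, 7, 77, 8] cursor@7
After 8 (next): list=[4, 34, 38, 7, 77, 8] cursor@77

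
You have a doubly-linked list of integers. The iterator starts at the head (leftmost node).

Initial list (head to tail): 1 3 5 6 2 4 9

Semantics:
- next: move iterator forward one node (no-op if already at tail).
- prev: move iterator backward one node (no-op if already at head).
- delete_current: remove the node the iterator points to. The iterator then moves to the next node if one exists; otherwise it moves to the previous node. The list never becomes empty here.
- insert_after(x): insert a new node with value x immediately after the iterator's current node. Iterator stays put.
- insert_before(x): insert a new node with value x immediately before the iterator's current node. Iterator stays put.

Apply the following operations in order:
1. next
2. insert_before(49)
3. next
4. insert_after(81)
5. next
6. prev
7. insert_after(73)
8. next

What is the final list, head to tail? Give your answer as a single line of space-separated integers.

After 1 (next): list=[1, 3, 5, 6, 2, 4, 9] cursor@3
After 2 (insert_before(49)): list=[1, 49, 3, 5, 6, 2, 4, 9] cursor@3
After 3 (next): list=[1, 49, 3, 5, 6, 2, 4, 9] cursor@5
After 4 (insert_after(81)): list=[1, 49, 3, 5, 81, 6, 2, 4, 9] cursor@5
After 5 (next): list=[1, 49, 3, 5, 81, 6, 2, 4, 9] cursor@81
After 6 (prev): list=[1, 49, 3, 5, 81, 6, 2, 4, 9] cursor@5
After 7 (insert_after(73)): list=[1, 49, 3, 5, 73, 81, 6, 2, 4, 9] cursor@5
After 8 (next): list=[1, 49, 3, 5, 73, 81, 6, 2, 4, 9] cursor@73

Answer: 1 49 3 5 73 81 6 2 4 9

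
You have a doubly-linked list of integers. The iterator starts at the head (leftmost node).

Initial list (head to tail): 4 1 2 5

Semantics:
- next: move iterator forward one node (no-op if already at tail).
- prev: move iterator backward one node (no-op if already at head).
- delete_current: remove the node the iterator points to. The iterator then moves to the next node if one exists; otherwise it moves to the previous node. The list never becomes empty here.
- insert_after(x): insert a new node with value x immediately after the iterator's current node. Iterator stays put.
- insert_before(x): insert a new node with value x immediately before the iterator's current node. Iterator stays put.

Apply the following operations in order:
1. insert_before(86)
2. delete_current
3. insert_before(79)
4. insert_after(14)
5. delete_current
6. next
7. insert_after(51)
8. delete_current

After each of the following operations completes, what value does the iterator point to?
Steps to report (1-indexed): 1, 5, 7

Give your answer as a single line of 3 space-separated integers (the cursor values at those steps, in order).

After 1 (insert_before(86)): list=[86, 4, 1, 2, 5] cursor@4
After 2 (delete_current): list=[86, 1, 2, 5] cursor@1
After 3 (insert_before(79)): list=[86, 79, 1, 2, 5] cursor@1
After 4 (insert_after(14)): list=[86, 79, 1, 14, 2, 5] cursor@1
After 5 (delete_current): list=[86, 79, 14, 2, 5] cursor@14
After 6 (next): list=[86, 79, 14, 2, 5] cursor@2
After 7 (insert_after(51)): list=[86, 79, 14, 2, 51, 5] cursor@2
After 8 (delete_current): list=[86, 79, 14, 51, 5] cursor@51

Answer: 4 14 2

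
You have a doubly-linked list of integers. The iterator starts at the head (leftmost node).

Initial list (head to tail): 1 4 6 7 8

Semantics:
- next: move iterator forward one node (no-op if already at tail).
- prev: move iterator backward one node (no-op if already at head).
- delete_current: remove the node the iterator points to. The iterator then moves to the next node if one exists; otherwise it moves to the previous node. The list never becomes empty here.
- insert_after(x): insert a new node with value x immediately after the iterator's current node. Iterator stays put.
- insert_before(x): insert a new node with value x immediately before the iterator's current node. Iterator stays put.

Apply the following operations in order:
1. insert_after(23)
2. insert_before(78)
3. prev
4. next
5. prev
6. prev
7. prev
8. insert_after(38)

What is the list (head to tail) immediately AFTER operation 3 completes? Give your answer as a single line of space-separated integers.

After 1 (insert_after(23)): list=[1, 23, 4, 6, 7, 8] cursor@1
After 2 (insert_before(78)): list=[78, 1, 23, 4, 6, 7, 8] cursor@1
After 3 (prev): list=[78, 1, 23, 4, 6, 7, 8] cursor@78

Answer: 78 1 23 4 6 7 8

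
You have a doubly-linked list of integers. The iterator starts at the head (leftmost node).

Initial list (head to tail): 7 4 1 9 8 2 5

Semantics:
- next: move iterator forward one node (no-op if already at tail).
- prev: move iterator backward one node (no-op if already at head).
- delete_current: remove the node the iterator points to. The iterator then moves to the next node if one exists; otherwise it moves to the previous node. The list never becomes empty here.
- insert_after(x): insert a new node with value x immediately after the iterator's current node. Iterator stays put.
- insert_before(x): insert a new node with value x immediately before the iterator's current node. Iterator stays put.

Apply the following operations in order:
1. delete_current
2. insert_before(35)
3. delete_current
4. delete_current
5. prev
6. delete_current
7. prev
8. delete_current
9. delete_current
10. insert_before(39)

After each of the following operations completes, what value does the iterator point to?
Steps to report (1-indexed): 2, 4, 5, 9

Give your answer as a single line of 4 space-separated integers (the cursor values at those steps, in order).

Answer: 4 9 35 2

Derivation:
After 1 (delete_current): list=[4, 1, 9, 8, 2, 5] cursor@4
After 2 (insert_before(35)): list=[35, 4, 1, 9, 8, 2, 5] cursor@4
After 3 (delete_current): list=[35, 1, 9, 8, 2, 5] cursor@1
After 4 (delete_current): list=[35, 9, 8, 2, 5] cursor@9
After 5 (prev): list=[35, 9, 8, 2, 5] cursor@35
After 6 (delete_current): list=[9, 8, 2, 5] cursor@9
After 7 (prev): list=[9, 8, 2, 5] cursor@9
After 8 (delete_current): list=[8, 2, 5] cursor@8
After 9 (delete_current): list=[2, 5] cursor@2
After 10 (insert_before(39)): list=[39, 2, 5] cursor@2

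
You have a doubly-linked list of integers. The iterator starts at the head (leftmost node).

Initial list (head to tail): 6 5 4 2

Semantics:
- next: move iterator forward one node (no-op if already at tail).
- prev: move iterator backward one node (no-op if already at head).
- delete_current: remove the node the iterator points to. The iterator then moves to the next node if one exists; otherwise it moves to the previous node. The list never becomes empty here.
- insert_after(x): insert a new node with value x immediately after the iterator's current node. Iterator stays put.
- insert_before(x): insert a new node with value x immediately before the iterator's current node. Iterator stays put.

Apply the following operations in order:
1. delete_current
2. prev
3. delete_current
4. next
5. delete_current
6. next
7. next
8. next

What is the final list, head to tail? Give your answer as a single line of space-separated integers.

After 1 (delete_current): list=[5, 4, 2] cursor@5
After 2 (prev): list=[5, 4, 2] cursor@5
After 3 (delete_current): list=[4, 2] cursor@4
After 4 (next): list=[4, 2] cursor@2
After 5 (delete_current): list=[4] cursor@4
After 6 (next): list=[4] cursor@4
After 7 (next): list=[4] cursor@4
After 8 (next): list=[4] cursor@4

Answer: 4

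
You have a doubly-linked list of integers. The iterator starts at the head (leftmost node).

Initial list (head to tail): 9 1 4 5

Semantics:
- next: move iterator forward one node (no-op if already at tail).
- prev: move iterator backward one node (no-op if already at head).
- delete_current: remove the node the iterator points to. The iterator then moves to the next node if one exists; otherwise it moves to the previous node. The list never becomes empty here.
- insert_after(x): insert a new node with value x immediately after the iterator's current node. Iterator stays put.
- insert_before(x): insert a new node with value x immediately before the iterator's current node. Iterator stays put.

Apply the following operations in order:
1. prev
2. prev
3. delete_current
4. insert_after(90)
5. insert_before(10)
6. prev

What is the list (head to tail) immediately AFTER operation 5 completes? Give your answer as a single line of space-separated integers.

After 1 (prev): list=[9, 1, 4, 5] cursor@9
After 2 (prev): list=[9, 1, 4, 5] cursor@9
After 3 (delete_current): list=[1, 4, 5] cursor@1
After 4 (insert_after(90)): list=[1, 90, 4, 5] cursor@1
After 5 (insert_before(10)): list=[10, 1, 90, 4, 5] cursor@1

Answer: 10 1 90 4 5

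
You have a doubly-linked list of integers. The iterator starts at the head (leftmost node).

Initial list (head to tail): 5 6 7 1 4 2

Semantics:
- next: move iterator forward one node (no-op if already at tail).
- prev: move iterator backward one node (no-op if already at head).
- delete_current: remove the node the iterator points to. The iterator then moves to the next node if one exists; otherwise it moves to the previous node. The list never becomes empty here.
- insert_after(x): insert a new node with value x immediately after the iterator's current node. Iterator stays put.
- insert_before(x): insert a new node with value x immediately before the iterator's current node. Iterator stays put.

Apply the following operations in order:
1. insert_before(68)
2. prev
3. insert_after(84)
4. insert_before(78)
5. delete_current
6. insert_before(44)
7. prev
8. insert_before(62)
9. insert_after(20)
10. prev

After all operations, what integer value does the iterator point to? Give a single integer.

Answer: 62

Derivation:
After 1 (insert_before(68)): list=[68, 5, 6, 7, 1, 4, 2] cursor@5
After 2 (prev): list=[68, 5, 6, 7, 1, 4, 2] cursor@68
After 3 (insert_after(84)): list=[68, 84, 5, 6, 7, 1, 4, 2] cursor@68
After 4 (insert_before(78)): list=[78, 68, 84, 5, 6, 7, 1, 4, 2] cursor@68
After 5 (delete_current): list=[78, 84, 5, 6, 7, 1, 4, 2] cursor@84
After 6 (insert_before(44)): list=[78, 44, 84, 5, 6, 7, 1, 4, 2] cursor@84
After 7 (prev): list=[78, 44, 84, 5, 6, 7, 1, 4, 2] cursor@44
After 8 (insert_before(62)): list=[78, 62, 44, 84, 5, 6, 7, 1, 4, 2] cursor@44
After 9 (insert_after(20)): list=[78, 62, 44, 20, 84, 5, 6, 7, 1, 4, 2] cursor@44
After 10 (prev): list=[78, 62, 44, 20, 84, 5, 6, 7, 1, 4, 2] cursor@62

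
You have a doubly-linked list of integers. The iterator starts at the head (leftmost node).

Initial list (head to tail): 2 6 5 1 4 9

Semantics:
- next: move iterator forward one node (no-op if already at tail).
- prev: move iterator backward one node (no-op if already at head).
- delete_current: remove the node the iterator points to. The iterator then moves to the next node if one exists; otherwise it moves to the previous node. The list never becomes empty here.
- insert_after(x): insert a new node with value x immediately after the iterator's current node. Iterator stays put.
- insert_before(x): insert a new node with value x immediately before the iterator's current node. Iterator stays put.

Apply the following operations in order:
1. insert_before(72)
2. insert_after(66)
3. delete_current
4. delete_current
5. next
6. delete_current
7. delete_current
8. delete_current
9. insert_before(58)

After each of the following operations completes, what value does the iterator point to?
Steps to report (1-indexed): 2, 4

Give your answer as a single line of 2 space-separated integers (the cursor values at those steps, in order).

After 1 (insert_before(72)): list=[72, 2, 6, 5, 1, 4, 9] cursor@2
After 2 (insert_after(66)): list=[72, 2, 66, 6, 5, 1, 4, 9] cursor@2
After 3 (delete_current): list=[72, 66, 6, 5, 1, 4, 9] cursor@66
After 4 (delete_current): list=[72, 6, 5, 1, 4, 9] cursor@6
After 5 (next): list=[72, 6, 5, 1, 4, 9] cursor@5
After 6 (delete_current): list=[72, 6, 1, 4, 9] cursor@1
After 7 (delete_current): list=[72, 6, 4, 9] cursor@4
After 8 (delete_current): list=[72, 6, 9] cursor@9
After 9 (insert_before(58)): list=[72, 6, 58, 9] cursor@9

Answer: 2 6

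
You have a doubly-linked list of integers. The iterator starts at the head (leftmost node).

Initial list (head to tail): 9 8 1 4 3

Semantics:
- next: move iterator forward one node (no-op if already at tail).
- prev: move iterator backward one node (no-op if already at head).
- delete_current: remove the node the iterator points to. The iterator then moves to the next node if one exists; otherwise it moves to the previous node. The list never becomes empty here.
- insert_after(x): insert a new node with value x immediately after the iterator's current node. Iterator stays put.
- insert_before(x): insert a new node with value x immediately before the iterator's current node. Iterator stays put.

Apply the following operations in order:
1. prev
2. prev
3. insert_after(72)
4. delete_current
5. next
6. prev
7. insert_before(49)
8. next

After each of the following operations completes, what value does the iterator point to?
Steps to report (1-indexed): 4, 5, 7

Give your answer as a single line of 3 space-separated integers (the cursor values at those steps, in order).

Answer: 72 8 72

Derivation:
After 1 (prev): list=[9, 8, 1, 4, 3] cursor@9
After 2 (prev): list=[9, 8, 1, 4, 3] cursor@9
After 3 (insert_after(72)): list=[9, 72, 8, 1, 4, 3] cursor@9
After 4 (delete_current): list=[72, 8, 1, 4, 3] cursor@72
After 5 (next): list=[72, 8, 1, 4, 3] cursor@8
After 6 (prev): list=[72, 8, 1, 4, 3] cursor@72
After 7 (insert_before(49)): list=[49, 72, 8, 1, 4, 3] cursor@72
After 8 (next): list=[49, 72, 8, 1, 4, 3] cursor@8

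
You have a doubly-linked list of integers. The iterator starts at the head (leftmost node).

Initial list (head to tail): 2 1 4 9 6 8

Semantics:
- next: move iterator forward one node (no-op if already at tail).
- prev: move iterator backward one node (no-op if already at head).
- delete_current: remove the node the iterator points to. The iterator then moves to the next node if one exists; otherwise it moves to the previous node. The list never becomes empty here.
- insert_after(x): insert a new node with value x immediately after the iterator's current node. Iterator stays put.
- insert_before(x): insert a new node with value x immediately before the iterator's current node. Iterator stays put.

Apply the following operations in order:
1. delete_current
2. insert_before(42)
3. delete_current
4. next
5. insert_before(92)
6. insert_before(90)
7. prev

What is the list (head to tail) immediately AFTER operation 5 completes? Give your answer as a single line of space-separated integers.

After 1 (delete_current): list=[1, 4, 9, 6, 8] cursor@1
After 2 (insert_before(42)): list=[42, 1, 4, 9, 6, 8] cursor@1
After 3 (delete_current): list=[42, 4, 9, 6, 8] cursor@4
After 4 (next): list=[42, 4, 9, 6, 8] cursor@9
After 5 (insert_before(92)): list=[42, 4, 92, 9, 6, 8] cursor@9

Answer: 42 4 92 9 6 8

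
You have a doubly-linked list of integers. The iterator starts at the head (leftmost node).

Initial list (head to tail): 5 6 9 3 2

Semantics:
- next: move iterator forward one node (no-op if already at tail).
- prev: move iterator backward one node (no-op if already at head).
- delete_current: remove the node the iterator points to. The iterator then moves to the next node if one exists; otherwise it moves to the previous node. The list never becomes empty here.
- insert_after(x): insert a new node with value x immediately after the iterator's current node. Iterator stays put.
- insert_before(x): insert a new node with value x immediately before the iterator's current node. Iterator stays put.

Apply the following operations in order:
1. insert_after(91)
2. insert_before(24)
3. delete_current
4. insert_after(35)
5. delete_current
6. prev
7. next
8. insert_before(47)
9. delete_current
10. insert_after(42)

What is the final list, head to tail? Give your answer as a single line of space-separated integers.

Answer: 24 47 6 42 9 3 2

Derivation:
After 1 (insert_after(91)): list=[5, 91, 6, 9, 3, 2] cursor@5
After 2 (insert_before(24)): list=[24, 5, 91, 6, 9, 3, 2] cursor@5
After 3 (delete_current): list=[24, 91, 6, 9, 3, 2] cursor@91
After 4 (insert_after(35)): list=[24, 91, 35, 6, 9, 3, 2] cursor@91
After 5 (delete_current): list=[24, 35, 6, 9, 3, 2] cursor@35
After 6 (prev): list=[24, 35, 6, 9, 3, 2] cursor@24
After 7 (next): list=[24, 35, 6, 9, 3, 2] cursor@35
After 8 (insert_before(47)): list=[24, 47, 35, 6, 9, 3, 2] cursor@35
After 9 (delete_current): list=[24, 47, 6, 9, 3, 2] cursor@6
After 10 (insert_after(42)): list=[24, 47, 6, 42, 9, 3, 2] cursor@6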